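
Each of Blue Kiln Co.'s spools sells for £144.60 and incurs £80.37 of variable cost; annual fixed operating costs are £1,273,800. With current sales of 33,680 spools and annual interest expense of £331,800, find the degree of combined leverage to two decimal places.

Contribution at this volume is 33,680 × £64.23 = £2,163,266.40.
Subtracting fixed costs: EBIT = £2,163,266.40 − £1,273,800 = £889,466.40. Interest = £331,800.00.
DOL = £2,163,266.40 ÷ £889,466.40 = 2.4321; DFL = £889,466.40 ÷ £557,666.40 = 1.5950.
DCL = DOL × DFL = 2.4321 × 1.5950 = 3.8792.

3.88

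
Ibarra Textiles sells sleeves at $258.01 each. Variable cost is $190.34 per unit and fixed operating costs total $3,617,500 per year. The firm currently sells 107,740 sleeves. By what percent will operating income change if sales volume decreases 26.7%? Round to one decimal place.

Contribution at this volume is 107,740 × $67.67 = $7,290,765.80.
Subtracting fixed costs: EBIT = $7,290,765.80 − $3,617,500 = $3,673,265.80.
Degree of operating leverage = $7,290,765.80 / $3,673,265.80 = 1.9848.
So EBIT moves 1.9848 × (-26.7%) = -53.0%.

-53.0%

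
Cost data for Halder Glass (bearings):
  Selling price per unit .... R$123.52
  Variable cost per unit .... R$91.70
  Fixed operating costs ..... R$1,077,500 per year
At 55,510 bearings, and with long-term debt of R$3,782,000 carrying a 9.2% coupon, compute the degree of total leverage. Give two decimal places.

5.18

Total contribution margin = 55,510 × R$31.82 = R$1,766,328.20.
Operating income = contribution − fixed costs = R$1,766,328.20 − R$1,077,500 = R$688,828.20. Interest = R$347,944.00.
DOL = R$1,766,328.20 ÷ R$688,828.20 = 2.5643; DFL = R$688,828.20 ÷ R$340,884.20 = 2.0207.
Combined leverage = 2.5643 × 2.0207 = 5.1817.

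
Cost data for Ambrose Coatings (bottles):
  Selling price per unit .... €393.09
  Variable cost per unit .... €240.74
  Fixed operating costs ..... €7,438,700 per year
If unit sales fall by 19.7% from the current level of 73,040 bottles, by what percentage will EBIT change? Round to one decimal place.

-59.4%

At 73,040 units, contribution = 73,040 × €152.35 = €11,127,644.00.
Operating income = contribution − fixed costs = €11,127,644.00 − €7,438,700 = €3,688,944.00.
So DOL = total CM / EBIT = €11,127,644.00 / €3,688,944.00 = 3.0165.
%ΔEBIT = DOL × %ΔSales = 3.0165 × -19.7% = -59.4%.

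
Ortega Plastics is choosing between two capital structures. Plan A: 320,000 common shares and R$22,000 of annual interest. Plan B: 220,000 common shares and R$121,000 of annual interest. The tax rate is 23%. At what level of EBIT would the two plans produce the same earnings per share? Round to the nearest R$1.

R$338,800

Set EPS_A = EPS_B: (EBIT − R$22,000)(1 − 0.23) ÷ 320,000 = (EBIT − R$121,000)(1 − 0.23) ÷ 220,000.
The (1 − t) factor cancels: (EBIT − 22,000) × 220,000 = (EBIT − 121,000) × 320,000.
EBIT × (320,000 − 220,000) = 121,000 × 320,000 − 22,000 × 220,000 = 33,880,000,000, so EBIT = 33,880,000,000 ÷ 100,000 = 338,800.00.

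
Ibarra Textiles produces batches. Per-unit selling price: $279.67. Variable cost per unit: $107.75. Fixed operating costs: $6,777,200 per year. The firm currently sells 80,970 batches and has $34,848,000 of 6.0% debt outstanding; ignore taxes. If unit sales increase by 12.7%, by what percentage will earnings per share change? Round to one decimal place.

At 80,970 units, contribution = 80,970 × $171.92 = $13,920,362.40.
EBIT = $13,920,362.40 − $6,777,200 = $7,143,162.40.
Interest = $2,090,880.00, so EBIT − I = $5,052,282.40.
Degree of combined leverage = contribution ÷ (EBIT − I) = $13,920,362.40 ÷ $5,052,282.40 = 2.7553.
%ΔEPS = DCL × %ΔSales = 2.7553 × +12.7% = +35.0%.

+35.0%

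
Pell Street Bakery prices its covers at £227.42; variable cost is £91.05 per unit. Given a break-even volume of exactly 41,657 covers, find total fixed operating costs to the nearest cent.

Contribution margin per unit = £227.42 − £91.05 = £136.37.
Since BE = FC / CM, FC = 41,657 × £136.37 = £5,680,765.09.

£5,680,765.09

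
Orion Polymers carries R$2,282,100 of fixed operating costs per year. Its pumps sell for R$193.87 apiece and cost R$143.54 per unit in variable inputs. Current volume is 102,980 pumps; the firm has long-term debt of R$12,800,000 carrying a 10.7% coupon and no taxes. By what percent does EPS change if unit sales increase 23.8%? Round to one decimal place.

+80.6%

Contribution at this volume is 102,980 × R$50.33 = R$5,182,983.40.
EBIT = R$5,182,983.40 − R$2,282,100 = R$2,900,883.40.
After interest of R$1,369,600.00, pre-tax earnings = R$1,531,283.40.
Degree of combined leverage = contribution ÷ (EBIT − I) = R$5,182,983.40 ÷ R$1,531,283.40 = 3.3847.
EPS therefore changes by 3.3847 × (+23.8%) = +80.6%.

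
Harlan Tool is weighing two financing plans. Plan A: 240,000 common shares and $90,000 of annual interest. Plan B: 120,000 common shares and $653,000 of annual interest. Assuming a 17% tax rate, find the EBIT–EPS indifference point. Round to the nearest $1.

$1,216,000

Set EPS_A = EPS_B: (EBIT − $90,000)(1 − 0.17) ÷ 240,000 = (EBIT − $653,000)(1 − 0.17) ÷ 120,000.
Cancelling (1 − t) and cross-multiplying: 120,000·(EBIT − 90,000) = 240,000·(EBIT − 653,000).
EBIT × (240,000 − 120,000) = 653,000 × 240,000 − 90,000 × 120,000 = 145,920,000,000, so EBIT = 145,920,000,000 ÷ 120,000 = 1,216,000.00.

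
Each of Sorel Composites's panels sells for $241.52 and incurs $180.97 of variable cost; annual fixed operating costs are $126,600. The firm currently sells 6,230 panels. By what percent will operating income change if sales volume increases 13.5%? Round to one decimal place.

+20.3%

Contribution at this volume is 6,230 × $60.55 = $377,226.50.
Operating income = contribution − fixed costs = $377,226.50 − $126,600 = $250,626.50.
So DOL = total CM / EBIT = $377,226.50 / $250,626.50 = 1.5051.
Operating income changes by 1.5051 × +13.5% = +20.3%.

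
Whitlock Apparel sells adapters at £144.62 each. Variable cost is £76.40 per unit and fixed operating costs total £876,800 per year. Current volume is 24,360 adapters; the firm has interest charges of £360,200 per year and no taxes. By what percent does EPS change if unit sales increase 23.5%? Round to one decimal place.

Total contribution margin = 24,360 × £68.22 = £1,661,839.20.
EBIT = £1,661,839.20 − £876,800 = £785,039.20.
Interest = £360,200.00, so EBIT − I = £424,839.20.
Degree of combined leverage = contribution ÷ (EBIT − I) = £1,661,839.20 ÷ £424,839.20 = 3.9117.
EPS therefore changes by 3.9117 × (+23.5%) = +91.9%.

+91.9%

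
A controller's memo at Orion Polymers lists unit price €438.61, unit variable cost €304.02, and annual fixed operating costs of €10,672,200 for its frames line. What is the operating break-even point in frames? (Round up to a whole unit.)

Contribution margin per unit = €438.61 − €304.02 = €134.59.
Break-even volume = fixed costs ÷ CM per unit = €10,672,200 ÷ €134.59 = 79,294.15, so 79,295 frames.

79,295 frames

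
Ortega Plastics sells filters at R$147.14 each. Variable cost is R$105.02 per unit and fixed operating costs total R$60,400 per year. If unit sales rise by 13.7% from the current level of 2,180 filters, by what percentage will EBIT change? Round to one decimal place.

+40.0%

Contribution at this volume is 2,180 × R$42.12 = R$91,821.60.
EBIT = R$91,821.60 − R$60,400 = R$31,421.60.
Degree of operating leverage = R$91,821.60 / R$31,421.60 = 2.9222.
So EBIT moves 2.9222 × (+13.7%) = +40.0%.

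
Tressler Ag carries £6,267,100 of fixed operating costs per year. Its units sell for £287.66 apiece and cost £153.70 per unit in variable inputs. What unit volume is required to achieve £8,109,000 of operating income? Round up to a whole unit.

Unit CM = price − variable cost = £287.66 − £153.70 = £133.96.
Units = (FC + target) / CM = (£6,267,100 + £8,109,000) / £133.96 = 107,316.36, so 107,317 units.

107,317 units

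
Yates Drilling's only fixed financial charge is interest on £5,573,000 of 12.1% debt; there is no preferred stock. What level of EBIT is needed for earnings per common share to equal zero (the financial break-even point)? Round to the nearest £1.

Annual interest = 12.1% × £5,573,000 = £674,333.00.
With no preferred dividends, EPS = 0 when EBIT exactly covers interest, so the financial break-even EBIT is £674,333.00.

£674,333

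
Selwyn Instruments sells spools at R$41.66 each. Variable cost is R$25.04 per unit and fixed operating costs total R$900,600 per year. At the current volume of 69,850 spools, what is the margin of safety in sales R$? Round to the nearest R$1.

R$652,490

Contribution margin per unit = R$41.66 − R$25.04 = R$16.62. Break-even units = R$900,600 ÷ R$16.62 = 54,187.73; break-even revenue = 54,187.73 × R$41.66 = R$2,257,460.65.
Current sales = 69,850 × R$41.66 = R$2,909,951.00.
Margin of safety = R$2,909,951.00 − R$2,257,460.65 = R$652,490.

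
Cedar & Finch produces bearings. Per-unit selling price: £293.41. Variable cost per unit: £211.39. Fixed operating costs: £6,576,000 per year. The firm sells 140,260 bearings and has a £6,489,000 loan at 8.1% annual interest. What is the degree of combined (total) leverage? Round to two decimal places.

Total contribution margin = 140,260 × £82.02 = £11,504,125.20.
Operating income = contribution − fixed costs = £11,504,125.20 − £6,576,000 = £4,928,125.20. Interest = £525,609.00.
DOL = £11,504,125.20 ÷ £4,928,125.20 = 2.3344; DFL = £4,928,125.20 ÷ £4,402,516.20 = 1.1194.
Combined leverage = 2.3344 × 1.1194 = 2.6131.

2.61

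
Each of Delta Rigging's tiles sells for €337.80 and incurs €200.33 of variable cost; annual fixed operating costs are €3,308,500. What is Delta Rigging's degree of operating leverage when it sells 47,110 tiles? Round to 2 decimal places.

2.04

Contribution at this volume is 47,110 × €137.47 = €6,476,211.70.
EBIT = €6,476,211.70 − €3,308,500 = €3,167,711.70.
DOL = contribution ÷ EBIT = €6,476,211.70 ÷ €3,167,711.70 = 2.0444.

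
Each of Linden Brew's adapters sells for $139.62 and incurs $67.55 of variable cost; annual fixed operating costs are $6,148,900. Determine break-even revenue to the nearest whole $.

$11,912,161

Contribution margin per unit = $139.62 − $67.55 = $72.07, a CM ratio of $72.07 ÷ $139.62 = 0.5162.
Break-even sales = FC ÷ CM ratio = $6,148,900 × $139.62 / $72.07 = $11,912,161.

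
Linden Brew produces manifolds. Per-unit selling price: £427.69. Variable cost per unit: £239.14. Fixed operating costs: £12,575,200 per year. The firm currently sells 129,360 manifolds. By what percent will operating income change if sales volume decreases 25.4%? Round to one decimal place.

-52.4%

At 129,360 units, contribution = 129,360 × £188.55 = £24,390,828.00.
EBIT = £24,390,828.00 − £12,575,200 = £11,815,628.00.
So DOL = total CM / EBIT = £24,390,828.00 / £11,815,628.00 = 2.0643.
%ΔEBIT = DOL × %ΔSales = 2.0643 × -25.4% = -52.4%.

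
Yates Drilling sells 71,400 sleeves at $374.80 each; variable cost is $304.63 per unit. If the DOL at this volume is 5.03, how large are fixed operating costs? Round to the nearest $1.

At 71,400 units, contribution = 71,400 × $70.17 = $5,010,138.00.
DOL = contribution / EBIT, so EBIT = $5,010,138.00 / 5.03 = $996,051.29.
And FC = contribution − EBIT = $5,010,138.00 − $996,051.29 = $4,014,087.

$4,014,087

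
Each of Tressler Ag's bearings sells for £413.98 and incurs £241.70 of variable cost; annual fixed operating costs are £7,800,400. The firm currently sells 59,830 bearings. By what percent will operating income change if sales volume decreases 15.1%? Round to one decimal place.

Contribution at this volume is 59,830 × £172.28 = £10,307,512.40.
EBIT = £10,307,512.40 − £7,800,400 = £2,507,112.40.
DOL = contribution ÷ EBIT = £10,307,512.40 ÷ £2,507,112.40 = 4.1113.
Operating income changes by 4.1113 × -15.1% = -62.1%.

-62.1%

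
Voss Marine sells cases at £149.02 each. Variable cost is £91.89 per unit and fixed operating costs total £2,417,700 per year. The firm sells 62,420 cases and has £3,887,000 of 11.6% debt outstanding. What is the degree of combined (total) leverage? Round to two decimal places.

5.11

Contribution at this volume is 62,420 × £57.13 = £3,566,054.60.
Operating income = contribution − fixed costs = £3,566,054.60 − £2,417,700 = £1,148,354.60. Interest = £450,892.00.
DOL = £3,566,054.60 ÷ £1,148,354.60 = 3.1054; DFL = £1,148,354.60 ÷ £697,462.60 = 1.6465.
Combined leverage = 3.1054 × 1.6465 = 5.1130.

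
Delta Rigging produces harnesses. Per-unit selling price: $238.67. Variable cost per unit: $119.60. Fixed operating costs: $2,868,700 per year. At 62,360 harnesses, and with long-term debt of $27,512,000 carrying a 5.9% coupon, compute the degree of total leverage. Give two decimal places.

Total contribution margin = 62,360 × $119.07 = $7,425,205.20.
EBIT = $7,425,205.20 − $2,868,700 = $4,556,505.20. Interest = $1,623,208.00.
DOL = $7,425,205.20 ÷ $4,556,505.20 = 1.6296; DFL = $4,556,505.20 ÷ $2,933,297.20 = 1.5534.
Combined leverage = 1.6296 × 1.5534 = 2.5314.

2.53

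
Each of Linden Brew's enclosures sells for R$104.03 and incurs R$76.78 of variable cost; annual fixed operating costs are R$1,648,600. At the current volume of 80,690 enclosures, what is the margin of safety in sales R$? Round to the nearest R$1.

Unit CM = price − variable cost = R$104.03 − R$76.78 = R$27.25. Break-even units = R$1,648,600 ÷ R$27.25 = 60,499.08; break-even revenue = 60,499.08 × R$104.03 = R$6,293,719.56.
Current sales = 80,690 × R$104.03 = R$8,394,180.70.
Margin of safety = R$8,394,180.70 − R$6,293,719.56 = R$2,100,461.

R$2,100,461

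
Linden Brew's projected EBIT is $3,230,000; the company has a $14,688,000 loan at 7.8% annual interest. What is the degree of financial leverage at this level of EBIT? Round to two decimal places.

Annual interest charges come to $1,145,664.00.
Degree of financial leverage = EBIT / (EBIT − interest) = $3,230,000 / $2,084,336.00 = 1.5497.

1.55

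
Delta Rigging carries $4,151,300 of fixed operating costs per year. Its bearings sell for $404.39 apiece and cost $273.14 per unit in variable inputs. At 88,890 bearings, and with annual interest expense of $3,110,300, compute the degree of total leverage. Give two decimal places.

2.65

At 88,890 units, contribution = 88,890 × $131.25 = $11,666,812.50.
EBIT = $11,666,812.50 − $4,151,300 = $7,515,512.50. Interest = $3,110,300.00, so EBIT − I = $4,405,212.50.
Degree of total leverage = total CM / (EBIT − interest) = $11,666,812.50 / $4,405,212.50 = 2.6484.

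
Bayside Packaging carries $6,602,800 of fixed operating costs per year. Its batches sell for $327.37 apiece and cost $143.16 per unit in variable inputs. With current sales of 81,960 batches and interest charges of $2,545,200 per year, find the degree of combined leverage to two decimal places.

Total contribution margin = 81,960 × $184.21 = $15,097,851.60.
EBIT = $15,097,851.60 − $6,602,800 = $8,495,051.60. Interest = $2,545,200.00, so EBIT − I = $5,949,851.60.
Degree of total leverage = total CM / (EBIT − interest) = $15,097,851.60 / $5,949,851.60 = 2.5375.

2.54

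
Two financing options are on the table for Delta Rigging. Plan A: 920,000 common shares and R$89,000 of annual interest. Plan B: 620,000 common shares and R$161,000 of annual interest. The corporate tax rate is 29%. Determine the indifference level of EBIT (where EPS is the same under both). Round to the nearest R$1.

R$309,800

At indifference, (EBIT − 89,000)(1 − t)/920,000 = (EBIT − 161,000)(1 − t)/620,000.
Cancelling (1 − t) and cross-multiplying: 620,000·(EBIT − 89,000) = 920,000·(EBIT − 161,000).
Solving, EBIT = (161,000·920,000 − 89,000·620,000) / (920,000 − 620,000) = 92,940,000,000 / 300,000 = 309,800.00.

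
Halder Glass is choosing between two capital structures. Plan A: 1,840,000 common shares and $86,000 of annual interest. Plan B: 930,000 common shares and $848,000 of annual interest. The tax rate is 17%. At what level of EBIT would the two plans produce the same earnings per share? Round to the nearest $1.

$1,626,747

At indifference, (EBIT − 86,000)(1 − t)/1,840,000 = (EBIT − 848,000)(1 − t)/930,000.
The (1 − t) factor cancels: (EBIT − 86,000) × 930,000 = (EBIT − 848,000) × 1,840,000.
EBIT × (1,840,000 − 930,000) = 848,000 × 1,840,000 − 86,000 × 930,000 = 1,480,340,000,000, so EBIT = 1,480,340,000,000 ÷ 910,000 = 1,626,747.25.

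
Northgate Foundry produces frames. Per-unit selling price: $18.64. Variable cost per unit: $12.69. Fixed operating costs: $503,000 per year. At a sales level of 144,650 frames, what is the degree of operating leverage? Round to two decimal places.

2.41

Total contribution margin = 144,650 × $5.95 = $860,667.50.
EBIT = $860,667.50 − $503,000 = $357,667.50.
DOL = contribution ÷ EBIT = $860,667.50 ÷ $357,667.50 = 2.4063.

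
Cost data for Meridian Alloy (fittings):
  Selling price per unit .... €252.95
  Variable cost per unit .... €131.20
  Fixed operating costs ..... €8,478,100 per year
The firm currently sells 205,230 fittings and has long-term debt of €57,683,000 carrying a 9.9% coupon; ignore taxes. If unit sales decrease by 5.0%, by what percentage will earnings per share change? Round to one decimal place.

At 205,230 units, contribution = 205,230 × €121.75 = €24,986,752.50.
Subtracting fixed costs: EBIT = €24,986,752.50 − €8,478,100 = €16,508,652.50.
Interest = €5,710,617.00, so EBIT − I = €10,798,035.50.
DCL = total CM / (EBIT − I) = €24,986,752.50 / €10,798,035.50 = 2.3140.
EPS therefore changes by 2.3140 × (-5.0%) = -11.6%.

-11.6%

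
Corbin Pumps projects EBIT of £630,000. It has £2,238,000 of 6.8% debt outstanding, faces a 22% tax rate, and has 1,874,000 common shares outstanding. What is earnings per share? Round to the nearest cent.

Interest = £152,184.00, so EBT = £630,000 − £152,184.00 = £477,816.00.
After tax at 22%: net income = £477,816.00 × 0.78 = £372,696.48.
Per share: £372,696.48 / 1,874,000 shares = £0.20.

£0.20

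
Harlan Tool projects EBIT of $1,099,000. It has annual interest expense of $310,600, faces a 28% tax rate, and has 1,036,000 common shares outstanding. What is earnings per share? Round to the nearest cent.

Interest = $310,600.00, so EBT = $1,099,000 − $310,600.00 = $788,400.00.
After tax at 28%: net income = $788,400.00 × 0.72 = $567,648.00.
EPS = $567,648.00 ÷ 1,036,000 = $0.55.

$0.55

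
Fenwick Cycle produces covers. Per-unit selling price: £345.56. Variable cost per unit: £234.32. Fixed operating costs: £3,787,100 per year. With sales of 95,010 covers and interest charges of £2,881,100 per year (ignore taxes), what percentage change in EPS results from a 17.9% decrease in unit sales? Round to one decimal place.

Contribution at this volume is 95,010 × £111.24 = £10,568,912.40.
EBIT = £10,568,912.40 − £3,787,100 = £6,781,812.40.
Interest = £2,881,100.00, so EBIT − I = £3,900,712.40.
DCL = total CM / (EBIT − I) = £10,568,912.40 / £3,900,712.40 = 2.7095.
%ΔEPS = DCL × %ΔSales = 2.7095 × -17.9% = -48.5%.

-48.5%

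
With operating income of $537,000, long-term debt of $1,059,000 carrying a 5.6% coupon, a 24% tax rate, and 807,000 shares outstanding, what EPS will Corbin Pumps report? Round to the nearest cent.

$0.45

Interest = $59,304.00, so EBT = $537,000 − $59,304.00 = $477,696.00.
Net income = $477,696.00 × (1 − 0.24) = $363,048.96.
Per share: $363,048.96 / 807,000 shares = $0.45.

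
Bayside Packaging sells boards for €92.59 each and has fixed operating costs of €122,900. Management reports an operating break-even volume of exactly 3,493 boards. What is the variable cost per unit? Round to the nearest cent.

€57.41

At break-even, FC = Q × (P − VC), so P − VC = €122,900 ÷ 3,493 = €35.1847.
Variable cost per unit = €92.59 − €35.1847 = €57.41.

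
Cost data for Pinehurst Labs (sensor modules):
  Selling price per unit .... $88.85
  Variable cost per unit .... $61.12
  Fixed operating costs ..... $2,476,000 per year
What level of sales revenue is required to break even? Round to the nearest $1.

Contribution margin per unit = $88.85 − $61.12 = $27.73, a CM ratio of $27.73 ÷ $88.85 = 0.3121.
Break-even revenue = fixed costs × price ÷ CM = $2,476,000 × $88.85 ÷ $27.73 = $7,933,379.

$7,933,379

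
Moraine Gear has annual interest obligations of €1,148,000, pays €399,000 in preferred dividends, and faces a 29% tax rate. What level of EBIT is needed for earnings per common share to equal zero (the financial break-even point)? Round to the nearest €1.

Grossing the preferred dividend up to pre-tax terms: €399,000 / (1 − 0.29) = €561,971.83.
EPS = 0 when EBIT covers interest plus the pre-tax preferred burden: €1,148,000 + €561,971.83 = €1,709,971.83.

€1,709,972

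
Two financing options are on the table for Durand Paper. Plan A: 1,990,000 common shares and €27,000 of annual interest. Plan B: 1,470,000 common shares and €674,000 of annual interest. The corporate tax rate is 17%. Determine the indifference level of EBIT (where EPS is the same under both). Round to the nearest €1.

At indifference, (EBIT − 27,000)(1 − t)/1,990,000 = (EBIT − 674,000)(1 − t)/1,470,000.
The (1 − t) factor cancels: (EBIT − 27,000) × 1,470,000 = (EBIT − 674,000) × 1,990,000.
EBIT × (1,990,000 − 1,470,000) = 674,000 × 1,990,000 − 27,000 × 1,470,000 = 1,301,570,000,000, so EBIT = 1,301,570,000,000 ÷ 520,000 = 2,503,019.23.

€2,503,019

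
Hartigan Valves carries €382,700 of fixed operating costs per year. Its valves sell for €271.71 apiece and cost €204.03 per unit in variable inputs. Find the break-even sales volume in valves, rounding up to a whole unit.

5,655 valves

Each unit contributes €271.71 − €204.03 = €67.68.
Break-even volume = fixed costs ÷ CM per unit = €382,700 ÷ €67.68 = 5,654.55, so 5,655 valves.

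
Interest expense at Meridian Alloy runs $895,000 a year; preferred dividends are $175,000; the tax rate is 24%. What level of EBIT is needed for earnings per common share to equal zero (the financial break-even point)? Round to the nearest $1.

$1,125,263

Preferred dividends are paid after tax, so their pre-tax equivalent is $175,000 ÷ (1 − 0.24) = $230,263.16.
EPS = 0 when EBIT covers interest plus the pre-tax preferred burden: $895,000 + $230,263.16 = $1,125,263.16.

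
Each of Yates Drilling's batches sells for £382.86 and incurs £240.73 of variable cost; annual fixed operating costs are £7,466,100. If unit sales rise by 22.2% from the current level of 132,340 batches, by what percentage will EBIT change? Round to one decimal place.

+36.8%

At 132,340 units, contribution = 132,340 × £142.13 = £18,809,484.20.
Subtracting fixed costs: EBIT = £18,809,484.20 − £7,466,100 = £11,343,384.20.
Degree of operating leverage = £18,809,484.20 / £11,343,384.20 = 1.6582.
%ΔEBIT = DOL × %ΔSales = 1.6582 × +22.2% = +36.8%.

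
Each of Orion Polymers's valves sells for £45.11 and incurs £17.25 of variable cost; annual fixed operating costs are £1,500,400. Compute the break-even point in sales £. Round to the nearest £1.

£2,429,399

CM per unit = £45.11 − £17.25 = £27.86; CM ratio = £27.86 / £45.11 = 0.6176.
Break-even sales = FC ÷ CM ratio = £1,500,400 × £45.11 / £27.86 = £2,429,399.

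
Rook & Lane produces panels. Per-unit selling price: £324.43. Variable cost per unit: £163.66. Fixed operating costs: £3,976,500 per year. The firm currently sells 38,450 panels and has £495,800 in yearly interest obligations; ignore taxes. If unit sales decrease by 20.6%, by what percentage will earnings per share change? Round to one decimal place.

-74.5%

Contribution at this volume is 38,450 × £160.77 = £6,181,606.50.
Operating income = contribution − fixed costs = £6,181,606.50 − £3,976,500 = £2,205,106.50.
Interest = £495,800.00, so EBIT − I = £1,709,306.50.
DCL = total CM / (EBIT − I) = £6,181,606.50 / £1,709,306.50 = 3.6164.
EPS therefore changes by 3.6164 × (-20.6%) = -74.5%.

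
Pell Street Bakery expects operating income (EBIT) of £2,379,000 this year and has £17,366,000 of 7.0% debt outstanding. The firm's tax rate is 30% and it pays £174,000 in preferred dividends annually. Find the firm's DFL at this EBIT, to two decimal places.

2.60

Annual interest charges come to £1,215,620.00.
Pre-tax preferred-dividend burden = £174,000 ÷ (1 − 0.30) = £248,571.43.
DFL = EBIT ÷ [EBIT − I − D_p/(1−t)] = £2,379,000 ÷ [£2,379,000 − £1,215,620.00 − £248,571.43] = £2,379,000 ÷ £914,808.57 = 2.6005.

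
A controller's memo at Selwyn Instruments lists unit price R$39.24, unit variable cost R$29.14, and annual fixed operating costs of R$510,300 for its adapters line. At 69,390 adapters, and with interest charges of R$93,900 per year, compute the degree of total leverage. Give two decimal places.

Contribution at this volume is 69,390 × R$10.10 = R$700,839.00.
EBIT = R$700,839.00 − R$510,300 = R$190,539.00. Interest = R$93,900.00.
DOL = R$700,839.00 ÷ R$190,539.00 = 3.6782; DFL = R$190,539.00 ÷ R$96,639.00 = 1.9717.
DCL = DOL × DFL = 3.6782 × 1.9717 = 7.2523.

7.25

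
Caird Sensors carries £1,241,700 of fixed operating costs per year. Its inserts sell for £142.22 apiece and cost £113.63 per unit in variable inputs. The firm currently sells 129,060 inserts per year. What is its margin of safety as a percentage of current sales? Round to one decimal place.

Contribution margin per unit = £142.22 − £113.63 = £28.59. Break-even units = £1,241,700 ÷ £28.59 = 43,431.27; break-even revenue = 43,431.27 × £142.22 = £6,176,795.17.
Current sales = 129,060 × £142.22 = £18,354,913.20.
Margin of safety = (£18,354,913.20 − £6,176,795.17) ÷ £18,354,913.20 = 66.3%.

66.3%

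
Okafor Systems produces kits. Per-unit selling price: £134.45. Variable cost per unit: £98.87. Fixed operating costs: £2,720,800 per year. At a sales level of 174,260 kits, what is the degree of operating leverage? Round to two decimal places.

1.78

At 174,260 units, contribution = 174,260 × £35.58 = £6,200,170.80.
Operating income = contribution − fixed costs = £6,200,170.80 − £2,720,800 = £3,479,370.80.
Degree of operating leverage = £6,200,170.80 / £3,479,370.80 = 1.7820.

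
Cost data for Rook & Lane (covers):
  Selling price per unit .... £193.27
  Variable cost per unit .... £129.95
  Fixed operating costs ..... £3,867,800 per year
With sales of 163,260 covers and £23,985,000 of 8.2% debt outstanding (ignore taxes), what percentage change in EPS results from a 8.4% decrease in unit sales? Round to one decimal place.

Total contribution margin = 163,260 × £63.32 = £10,337,623.20.
EBIT = £10,337,623.20 − £3,867,800 = £6,469,823.20.
After interest of £1,966,770.00, pre-tax earnings = £4,503,053.20.
Degree of combined leverage = contribution ÷ (EBIT − I) = £10,337,623.20 ÷ £4,503,053.20 = 2.2957.
%ΔEPS = DCL × %ΔSales = 2.2957 × -8.4% = -19.3%.

-19.3%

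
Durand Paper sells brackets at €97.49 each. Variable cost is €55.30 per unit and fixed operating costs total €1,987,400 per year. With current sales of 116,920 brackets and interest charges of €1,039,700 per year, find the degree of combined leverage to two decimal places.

2.59

Contribution at this volume is 116,920 × €42.19 = €4,932,854.80.
Subtracting fixed costs: EBIT = €4,932,854.80 − €1,987,400 = €2,945,454.80. Interest = €1,039,700.00, so EBIT − I = €1,905,754.80.
DCL = contribution ÷ (EBIT − I) = €4,932,854.80 ÷ €1,905,754.80 = 2.5884.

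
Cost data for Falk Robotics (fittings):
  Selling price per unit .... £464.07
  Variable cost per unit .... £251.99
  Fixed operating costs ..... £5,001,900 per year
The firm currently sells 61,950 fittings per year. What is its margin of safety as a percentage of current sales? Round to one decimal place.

61.9%

Each unit contributes £464.07 − £251.99 = £212.08. Break-even units = £5,001,900 ÷ £212.08 = 23,584.97; break-even revenue = 23,584.97 × £464.07 = £10,945,076.07.
Actual sales revenue = 61,950 × £464.07 = £28,749,136.50.
Margin of safety = (£28,749,136.50 − £10,945,076.07) ÷ £28,749,136.50 = 61.9%.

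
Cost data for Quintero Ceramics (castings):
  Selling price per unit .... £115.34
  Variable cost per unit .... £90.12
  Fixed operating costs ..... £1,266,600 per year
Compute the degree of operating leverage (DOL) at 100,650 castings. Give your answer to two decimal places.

At 100,650 units, contribution = 100,650 × £25.22 = £2,538,393.00.
EBIT = £2,538,393.00 − £1,266,600 = £1,271,793.00.
So DOL = total CM / EBIT = £2,538,393.00 / £1,271,793.00 = 1.9959.

2.00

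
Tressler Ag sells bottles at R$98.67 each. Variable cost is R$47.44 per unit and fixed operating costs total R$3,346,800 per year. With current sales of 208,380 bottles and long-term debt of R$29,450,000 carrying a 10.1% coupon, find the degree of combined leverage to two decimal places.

Total contribution margin = 208,380 × R$51.23 = R$10,675,307.40.
EBIT = R$10,675,307.40 − R$3,346,800 = R$7,328,507.40. Interest = R$2,974,450.00, so EBIT − I = R$4,354,057.40.
Degree of total leverage = total CM / (EBIT − interest) = R$10,675,307.40 / R$4,354,057.40 = 2.4518.

2.45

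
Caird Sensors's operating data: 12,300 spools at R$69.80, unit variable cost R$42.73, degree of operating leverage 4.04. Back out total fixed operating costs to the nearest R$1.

R$250,545

At 12,300 units, contribution = 12,300 × R$27.07 = R$332,961.00.
DOL = contribution / EBIT, so EBIT = R$332,961.00 / 4.04 = R$82,416.09.
Fixed costs = CM − EBIT = R$332,961.00 − R$82,416.09 = R$250,545.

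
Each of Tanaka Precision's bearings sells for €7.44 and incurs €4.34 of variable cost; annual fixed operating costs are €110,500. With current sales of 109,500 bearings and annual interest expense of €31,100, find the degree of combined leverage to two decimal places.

1.72

At 109,500 units, contribution = 109,500 × €3.10 = €339,450.00.
Subtracting fixed costs: EBIT = €339,450.00 − €110,500 = €228,950.00. Interest = €31,100.00.
DOL = €339,450.00 ÷ €228,950.00 = 1.4826; DFL = €228,950.00 ÷ €197,850.00 = 1.1572.
Combined leverage = 1.4826 × 1.1572 = 1.7157.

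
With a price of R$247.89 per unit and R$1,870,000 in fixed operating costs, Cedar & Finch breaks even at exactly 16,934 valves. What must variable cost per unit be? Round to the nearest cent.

Contribution per unit must be FC / Q = R$1,870,000 / 16,934 = R$110.4287.
Hence VC = price − CM = R$247.89 − R$110.4287 = R$137.46.

R$137.46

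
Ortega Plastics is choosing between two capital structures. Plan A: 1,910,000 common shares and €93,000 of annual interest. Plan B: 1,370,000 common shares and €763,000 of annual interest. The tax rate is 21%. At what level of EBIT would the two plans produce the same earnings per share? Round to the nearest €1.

€2,462,815

At indifference, (EBIT − 93,000)(1 − t)/1,910,000 = (EBIT − 763,000)(1 − t)/1,370,000.
The (1 − t) factor cancels: (EBIT − 93,000) × 1,370,000 = (EBIT − 763,000) × 1,910,000.
Solving, EBIT = (763,000·1,910,000 − 93,000·1,370,000) / (1,910,000 − 1,370,000) = 1,329,920,000,000 / 540,000 = 2,462,814.81.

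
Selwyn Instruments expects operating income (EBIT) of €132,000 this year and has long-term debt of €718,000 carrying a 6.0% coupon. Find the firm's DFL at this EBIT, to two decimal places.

Interest = €43,080.00.
DFL = EBIT ÷ (EBIT − I) = €132,000 ÷ (€132,000 − €43,080.00) = €132,000 ÷ €88,920.00 = 1.4845.

1.48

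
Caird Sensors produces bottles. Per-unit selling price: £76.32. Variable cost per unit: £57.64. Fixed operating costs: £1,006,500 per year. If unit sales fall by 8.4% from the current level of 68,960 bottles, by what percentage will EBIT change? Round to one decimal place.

-38.4%

At 68,960 units, contribution = 68,960 × £18.68 = £1,288,172.80.
EBIT = £1,288,172.80 − £1,006,500 = £281,672.80.
DOL = contribution ÷ EBIT = £1,288,172.80 ÷ £281,672.80 = 4.5733.
Operating income changes by 4.5733 × -8.4% = -38.4%.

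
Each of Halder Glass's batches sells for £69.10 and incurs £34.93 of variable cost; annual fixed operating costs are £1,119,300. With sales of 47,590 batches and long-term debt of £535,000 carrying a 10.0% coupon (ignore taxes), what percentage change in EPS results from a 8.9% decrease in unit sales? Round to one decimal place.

-31.9%

Contribution at this volume is 47,590 × £34.17 = £1,626,150.30.
Subtracting fixed costs: EBIT = £1,626,150.30 − £1,119,300 = £506,850.30.
Interest = £53,500.00, so EBIT − I = £453,350.30.
DCL = total CM / (EBIT − I) = £1,626,150.30 / £453,350.30 = 3.5870.
EPS therefore changes by 3.5870 × (-8.9%) = -31.9%.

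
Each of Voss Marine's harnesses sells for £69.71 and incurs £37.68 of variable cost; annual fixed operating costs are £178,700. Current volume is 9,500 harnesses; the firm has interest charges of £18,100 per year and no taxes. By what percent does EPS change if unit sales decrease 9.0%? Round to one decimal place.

-25.5%

At 9,500 units, contribution = 9,500 × £32.03 = £304,285.00.
Subtracting fixed costs: EBIT = £304,285.00 − £178,700 = £125,585.00.
After interest of £18,100.00, pre-tax earnings = £107,485.00.
Degree of combined leverage = contribution ÷ (EBIT − I) = £304,285.00 ÷ £107,485.00 = 2.8310.
EPS therefore changes by 2.8310 × (-9.0%) = -25.5%.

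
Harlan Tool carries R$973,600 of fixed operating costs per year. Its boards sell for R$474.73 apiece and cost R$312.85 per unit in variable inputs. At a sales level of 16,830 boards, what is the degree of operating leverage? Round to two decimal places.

At 16,830 units, contribution = 16,830 × R$161.88 = R$2,724,440.40.
Subtracting fixed costs: EBIT = R$2,724,440.40 − R$973,600 = R$1,750,840.40.
So DOL = total CM / EBIT = R$2,724,440.40 / R$1,750,840.40 = 1.5561.

1.56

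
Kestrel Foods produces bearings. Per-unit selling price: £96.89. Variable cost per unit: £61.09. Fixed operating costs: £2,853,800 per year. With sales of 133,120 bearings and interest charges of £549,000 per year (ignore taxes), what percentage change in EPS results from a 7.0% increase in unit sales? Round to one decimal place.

Contribution at this volume is 133,120 × £35.80 = £4,765,696.00.
Subtracting fixed costs: EBIT = £4,765,696.00 − £2,853,800 = £1,911,896.00.
Interest = £549,000.00, so EBIT − I = £1,362,896.00.
DCL = total CM / (EBIT − I) = £4,765,696.00 / £1,362,896.00 = 3.4967.
EPS therefore changes by 3.4967 × (+7.0%) = +24.5%.

+24.5%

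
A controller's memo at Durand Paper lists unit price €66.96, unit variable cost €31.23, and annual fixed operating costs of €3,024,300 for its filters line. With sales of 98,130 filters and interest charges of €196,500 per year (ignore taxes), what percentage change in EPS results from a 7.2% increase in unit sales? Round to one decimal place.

+88.5%

Contribution at this volume is 98,130 × €35.73 = €3,506,184.90.
Operating income = contribution − fixed costs = €3,506,184.90 − €3,024,300 = €481,884.90.
Interest = €196,500.00, so EBIT − I = €285,384.90.
Degree of combined leverage = contribution ÷ (EBIT − I) = €3,506,184.90 ÷ €285,384.90 = 12.2858.
EPS therefore changes by 12.2858 × (+7.2%) = +88.5%.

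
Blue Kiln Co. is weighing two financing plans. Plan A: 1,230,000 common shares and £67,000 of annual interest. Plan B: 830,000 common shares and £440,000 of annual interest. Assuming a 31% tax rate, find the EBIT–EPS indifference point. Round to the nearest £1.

Set EPS_A = EPS_B: (EBIT − £67,000)(1 − 0.31) ÷ 1,230,000 = (EBIT − £440,000)(1 − 0.31) ÷ 830,000.
The (1 − t) factor cancels: (EBIT − 67,000) × 830,000 = (EBIT − 440,000) × 1,230,000.
EBIT × (1,230,000 − 830,000) = 440,000 × 1,230,000 − 67,000 × 830,000 = 485,590,000,000, so EBIT = 485,590,000,000 ÷ 400,000 = 1,213,975.00.

£1,213,975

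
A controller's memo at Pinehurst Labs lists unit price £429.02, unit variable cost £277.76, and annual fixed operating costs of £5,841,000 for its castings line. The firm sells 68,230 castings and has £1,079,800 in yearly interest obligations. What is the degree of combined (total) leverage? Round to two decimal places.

Contribution at this volume is 68,230 × £151.26 = £10,320,469.80.
EBIT = £10,320,469.80 − £5,841,000 = £4,479,469.80. Interest = £1,079,800.00.
DOL = £10,320,469.80 ÷ £4,479,469.80 = 2.3039; DFL = £4,479,469.80 ÷ £3,399,669.80 = 1.3176.
Combined leverage = 2.3039 × 1.3176 = 3.0356.

3.04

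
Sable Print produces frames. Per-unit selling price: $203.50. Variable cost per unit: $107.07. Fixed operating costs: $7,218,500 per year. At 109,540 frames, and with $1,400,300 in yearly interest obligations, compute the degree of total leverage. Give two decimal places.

5.43

At 109,540 units, contribution = 109,540 × $96.43 = $10,562,942.20.
EBIT = $10,562,942.20 − $7,218,500 = $3,344,442.20. Interest = $1,400,300.00, so EBIT − I = $1,944,142.20.
DCL = contribution ÷ (EBIT − I) = $10,562,942.20 ÷ $1,944,142.20 = 5.4332.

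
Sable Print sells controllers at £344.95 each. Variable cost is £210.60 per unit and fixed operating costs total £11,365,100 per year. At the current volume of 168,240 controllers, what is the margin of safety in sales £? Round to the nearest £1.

£28,853,954

Contribution margin per unit = £344.95 − £210.60 = £134.35. Break-even units = £11,365,100 ÷ £134.35 = 84,593.23; break-even revenue = 84,593.23 × £344.95 = £29,180,433.53.
Current sales = 168,240 × £344.95 = £58,034,388.00.
Margin of safety = £58,034,388.00 − £29,180,433.53 = £28,853,954.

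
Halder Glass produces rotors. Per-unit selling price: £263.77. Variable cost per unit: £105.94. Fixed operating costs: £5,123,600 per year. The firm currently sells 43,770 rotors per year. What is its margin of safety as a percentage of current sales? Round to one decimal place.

Each unit contributes £263.77 − £105.94 = £157.83. Break-even units = £5,123,600 ÷ £157.83 = 32,462.78; break-even revenue = 32,462.78 × £263.77 = £8,562,706.53.
Actual sales revenue = 43,770 × £263.77 = £11,545,212.90.
Margin of safety = (£11,545,212.90 − £8,562,706.53) ÷ £11,545,212.90 = 25.8%.

25.8%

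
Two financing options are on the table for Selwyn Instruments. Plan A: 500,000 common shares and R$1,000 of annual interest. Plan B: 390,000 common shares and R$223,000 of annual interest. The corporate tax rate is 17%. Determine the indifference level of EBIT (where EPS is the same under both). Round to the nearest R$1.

Set EPS_A = EPS_B: (EBIT − R$1,000)(1 − 0.17) ÷ 500,000 = (EBIT − R$223,000)(1 − 0.17) ÷ 390,000.
The (1 − t) factor cancels: (EBIT − 1,000) × 390,000 = (EBIT − 223,000) × 500,000.
EBIT × (500,000 − 390,000) = 223,000 × 500,000 − 1,000 × 390,000 = 111,110,000,000, so EBIT = 111,110,000,000 ÷ 110,000 = 1,010,090.91.

R$1,010,091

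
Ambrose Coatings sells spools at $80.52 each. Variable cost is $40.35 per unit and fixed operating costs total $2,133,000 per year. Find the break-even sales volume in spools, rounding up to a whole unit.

53,100 spools

Contribution margin per unit = $80.52 − $40.35 = $40.17.
Units to break even: $2,133,000 ÷ $40.17 = 53,099.33, rounded up to 53,100.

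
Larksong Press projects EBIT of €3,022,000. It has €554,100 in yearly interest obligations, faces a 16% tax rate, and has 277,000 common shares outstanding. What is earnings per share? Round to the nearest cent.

€7.48

Interest = €554,100.00, so EBT = €3,022,000 − €554,100.00 = €2,467,900.00.
Net income = €2,467,900.00 × (1 − 0.16) = €2,073,036.00.
Per share: €2,073,036.00 / 277,000 shares = €7.48.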